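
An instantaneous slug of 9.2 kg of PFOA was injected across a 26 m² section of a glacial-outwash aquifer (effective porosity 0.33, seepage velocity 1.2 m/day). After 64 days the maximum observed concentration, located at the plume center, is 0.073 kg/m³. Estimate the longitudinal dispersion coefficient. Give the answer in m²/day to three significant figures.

0.268 m²/day

At the plume center C_max = M/(n_e·A·√(4πDt)), so D = M²/(4πt·(n_e·A·C_max)²).
n_e·A·C_max = 0.33 × 26 × 0.073 = 0.6263 kg/m.
D = 9.2²/(4π × 64 × 0.6263²) = 0.268 m²/day.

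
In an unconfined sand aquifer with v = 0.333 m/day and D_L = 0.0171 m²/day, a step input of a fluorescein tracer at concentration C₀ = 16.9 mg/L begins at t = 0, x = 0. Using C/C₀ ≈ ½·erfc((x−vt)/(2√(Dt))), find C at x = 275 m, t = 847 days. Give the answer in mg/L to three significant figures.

15.3 mg/L

For a continuous step input, C/C₀ ≈ ½·erfc((x−vt)/(2√(Dt))).
vt = 0.333 × 847 = 282.051 m and 2√(Dt) = 2√(0.0171 × 847) = 7.611 m.
Argument (x−vt)/(2√(Dt)) = (275 − 282.051)/7.611 = -0.9264; ½·erfc(-0.9264) = 0.9049.
C = 16.9 × 0.9049 = 15.3 mg/L.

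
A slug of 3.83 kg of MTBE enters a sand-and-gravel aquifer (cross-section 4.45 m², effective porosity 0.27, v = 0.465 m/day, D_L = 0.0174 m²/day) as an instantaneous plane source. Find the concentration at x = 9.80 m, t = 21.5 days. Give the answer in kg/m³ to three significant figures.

For an instantaneous plane source, C(x,t) = M/(n_e·A·√(4πDt)) · exp(−(x−vt)²/(4Dt)), with n_e·A the pore (flow) area.
Plume center vt = 0.465 × 21.5 = 9.9975 m, so the well at 9.80 m is 0.1975 m upgradient of the peak.
√(4πDt) = 2.168 m, giving peak height M/(n_e·A·√(4πDt)) = 3.83/(0.27 × 4.45 × 2.168) = 1.470 kg/m³.
(x−vt)²/(4Dt) = (-0.1975)²/(4 × 0.0174 × 21.5) = 0.02607; exp(−0.02607) = 0.9743.
C = 1.470 × 0.9743 = 1.43 kg/m³.

1.43 kg/m³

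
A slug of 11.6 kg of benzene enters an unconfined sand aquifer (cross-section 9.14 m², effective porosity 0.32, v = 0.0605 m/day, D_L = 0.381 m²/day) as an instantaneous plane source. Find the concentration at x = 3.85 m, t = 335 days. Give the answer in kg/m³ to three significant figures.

0.0584 kg/m³

For an instantaneous plane source, C(x,t) = M/(n_e·A·√(4πDt)) · exp(−(x−vt)²/(4Dt)), with n_e·A the pore (flow) area.
Plume center vt = 0.0605 × 335 = 20.2675 m, so the well at 3.85 m is 16.4175 m upgradient of the peak.
√(4πDt) = 40.05 m, giving peak height M/(n_e·A·√(4πDt)) = 11.6/(0.32 × 9.14 × 40.05) = 0.09903 kg/m³.
(x−vt)²/(4Dt) = (-16.4175)²/(4 × 0.381 × 335) = 0.5279; exp(−0.5279) = 0.5898.
C = 0.09903 × 0.5898 = 0.0584 kg/m³.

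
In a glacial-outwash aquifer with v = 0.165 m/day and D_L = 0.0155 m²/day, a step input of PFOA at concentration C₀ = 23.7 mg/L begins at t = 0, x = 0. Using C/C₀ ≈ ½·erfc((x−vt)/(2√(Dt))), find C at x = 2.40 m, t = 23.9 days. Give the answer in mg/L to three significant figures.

22.8 mg/L

For a continuous step input, C/C₀ ≈ ½·erfc((x−vt)/(2√(Dt))).
vt = 0.165 × 23.9 = 3.9435 m and 2√(Dt) = 2√(0.0155 × 23.9) = 1.217 m.
Argument (x−vt)/(2√(Dt)) = (2.40 − 3.9435)/1.217 = -1.268; ½·erfc(-1.268) = 0.9635.
C = 23.7 × 0.9635 = 22.8 mg/L.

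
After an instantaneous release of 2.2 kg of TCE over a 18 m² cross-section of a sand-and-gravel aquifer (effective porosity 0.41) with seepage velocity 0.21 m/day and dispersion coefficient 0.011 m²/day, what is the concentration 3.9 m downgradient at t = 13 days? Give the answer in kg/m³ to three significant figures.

For an instantaneous plane source, C(x,t) = M/(n_e·A·√(4πDt)) · exp(−(x−vt)²/(4Dt)), with n_e·A the pore (flow) area.
Plume center vt = 0.21 × 13 = 2.73 m, so the well at 3.9 m is 1.17 m downgradient of the peak.
√(4πDt) = 1.341 m, giving peak height M/(n_e·A·√(4πDt)) = 2.2/(0.41 × 18 × 1.341) = 0.2223 kg/m³.
(x−vt)²/(4Dt) = (1.17)²/(4 × 0.011 × 13) = 2.393; exp(−2.393) = 0.09136.
C = 0.2223 × 0.09136 = 0.0203 kg/m³.

0.0203 kg/m³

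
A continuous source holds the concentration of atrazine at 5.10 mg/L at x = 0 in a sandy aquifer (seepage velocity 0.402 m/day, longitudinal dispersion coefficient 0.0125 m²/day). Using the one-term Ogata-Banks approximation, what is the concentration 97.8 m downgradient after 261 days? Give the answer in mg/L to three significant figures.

For a continuous step input, C/C₀ ≈ ½·erfc((x−vt)/(2√(Dt))).
vt = 0.402 × 261 = 104.922 m and 2√(Dt) = 2√(0.0125 × 261) = 3.612 m.
Argument (x−vt)/(2√(Dt)) = (97.8 − 104.922)/3.612 = -1.972; ½·erfc(-1.972) = 0.9974.
C = 5.10 × 0.9974 = 5.09 mg/L.

5.09 mg/L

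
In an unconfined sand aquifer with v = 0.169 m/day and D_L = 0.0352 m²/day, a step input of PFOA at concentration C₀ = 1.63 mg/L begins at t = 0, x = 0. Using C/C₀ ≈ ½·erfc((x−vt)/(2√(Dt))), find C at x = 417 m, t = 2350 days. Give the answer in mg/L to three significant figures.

For a continuous step input, C/C₀ ≈ ½·erfc((x−vt)/(2√(Dt))).
vt = 0.169 × 2350 = 397.15 m and 2√(Dt) = 2√(0.0352 × 2350) = 18.19 m.
Argument (x−vt)/(2√(Dt)) = (417 − 397.15)/18.19 = 1.091; ½·erfc(1.091) = 0.06143.
C = 1.63 × 0.06143 = 0.100 mg/L.

0.100 mg/L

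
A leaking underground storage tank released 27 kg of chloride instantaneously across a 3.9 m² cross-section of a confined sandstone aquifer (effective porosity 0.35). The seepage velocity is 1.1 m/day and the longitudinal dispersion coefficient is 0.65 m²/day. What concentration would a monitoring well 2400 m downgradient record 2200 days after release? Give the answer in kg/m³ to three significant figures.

0.138 kg/m³

For an instantaneous plane source, C(x,t) = M/(n_e·A·√(4πDt)) · exp(−(x−vt)²/(4Dt)), with n_e·A the pore (flow) area.
Plume center vt = 1.1 × 2200 = 2420 m, so the well at 2400 m is 20 m upgradient of the peak.
√(4πDt) = 134.1 m, giving peak height M/(n_e·A·√(4πDt)) = 27/(0.35 × 3.9 × 134.1) = 0.1475 kg/m³.
(x−vt)²/(4Dt) = (-20)²/(4 × 0.65 × 2200) = 0.06993; exp(−0.06993) = 0.9325.
C = 0.1475 × 0.9325 = 0.138 kg/m³.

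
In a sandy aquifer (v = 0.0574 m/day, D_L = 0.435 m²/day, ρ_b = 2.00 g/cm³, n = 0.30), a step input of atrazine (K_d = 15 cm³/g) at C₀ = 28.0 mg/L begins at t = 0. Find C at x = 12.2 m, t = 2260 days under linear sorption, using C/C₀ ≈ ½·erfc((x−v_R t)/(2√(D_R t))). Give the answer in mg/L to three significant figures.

0.187 mg/L

Retardation factor R = 1 + ρ_b·K_d/n = 1 + 2.00 × 15/0.30 = 101.0.
Sorption retards both mechanisms: v_R = v/R = 0.0005683 m/day, D_R = D/R = 0.004307 m²/day.
v_R·t = 0.0005683 × 2260 = 1.284358 m; 2√(D_R t) = 6.240 m; argument = (12.2 − 1.284358)/6.240 = 1.749.
C = C₀ × ½·erfc(1.749) = 28.0 × 0.006691 = 0.187 mg/L.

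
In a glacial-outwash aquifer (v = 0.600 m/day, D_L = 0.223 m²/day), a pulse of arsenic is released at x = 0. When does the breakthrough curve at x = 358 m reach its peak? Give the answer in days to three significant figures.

596 days

For the 1D instantaneous-source solution, setting ∂C/∂t = 0 at fixed x gives v²t² + 2Dt − x² = 0, so t = (√(D² + v²x²) − D)/v².
√(D² + v²x²) = √(0.223² + 0.600² × 358²) = 214.8; v² = 0.36.
t = (214.8 − 0.223)/0.36 = 596 days (vs. the pure-advection estimate x/v = 597 d).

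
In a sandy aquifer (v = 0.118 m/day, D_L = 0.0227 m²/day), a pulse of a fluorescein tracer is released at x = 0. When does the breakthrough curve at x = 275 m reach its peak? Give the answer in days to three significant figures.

2330 days

For the 1D instantaneous-source solution, setting ∂C/∂t = 0 at fixed x gives v²t² + 2Dt − x² = 0, so t = (√(D² + v²x²) − D)/v².
√(D² + v²x²) = √(0.0227² + 0.118² × 275²) = 32.45; v² = 0.013924.
t = (32.45 − 0.0227)/0.013924 = 2330 days (vs. the pure-advection estimate x/v = 2330 d).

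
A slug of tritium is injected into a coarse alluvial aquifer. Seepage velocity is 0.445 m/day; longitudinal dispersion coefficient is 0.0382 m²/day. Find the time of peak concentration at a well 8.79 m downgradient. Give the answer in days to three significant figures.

For the 1D instantaneous-source solution, setting ∂C/∂t = 0 at fixed x gives v²t² + 2Dt − x² = 0, so t = (√(D² + v²x²) − D)/v².
√(D² + v²x²) = √(0.0382² + 0.445² × 8.79²) = 3.912; v² = 0.198025.
t = (3.912 − 0.0382)/0.198025 = 19.6 days (vs. the pure-advection estimate x/v = 19.8 d).

19.6 days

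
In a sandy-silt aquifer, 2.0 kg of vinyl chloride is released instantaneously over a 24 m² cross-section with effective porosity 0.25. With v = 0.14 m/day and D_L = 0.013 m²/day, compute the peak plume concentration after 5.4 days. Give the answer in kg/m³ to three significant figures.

0.355 kg/m³

The peak of an instantaneous 1D plume sits at x = vt; there the Gaussian factor is 1 and C_max = M/(n_e·A·√(4πDt)), where n_e·A is the pore area the mass is dissolved in.
√(4πDt) = √(4π × 0.013 × 5.4) = 0.9392 m, so C_max = 2.0/(0.25 × 24 × 0.9392) = 0.355 kg/m³.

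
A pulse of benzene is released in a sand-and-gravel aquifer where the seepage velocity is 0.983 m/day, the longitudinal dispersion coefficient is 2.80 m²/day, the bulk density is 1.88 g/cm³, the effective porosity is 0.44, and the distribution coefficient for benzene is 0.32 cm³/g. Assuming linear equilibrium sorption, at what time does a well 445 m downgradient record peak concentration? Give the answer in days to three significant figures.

Retardation factor R = 1 + ρ_b·K_d/n = 1 + 1.88 × 0.32/0.44 = 2.367.
Sorption retards both mechanisms: v_R = v/R = 0.4153 m/day, D_R = D/R = 1.183 m²/day.
Peak time from v_R²t² + 2D_R t − x² = 0: t = (√(D_R² + v_R²x²) − D_R)/v_R².
√(D_R² + v_R²x²) = √(1.183² + 0.4153² × 445²) = 184.8; v_R² = 0.1725.
t = (184.8 − 1.183)/0.1725 = 1060 days.

1060 days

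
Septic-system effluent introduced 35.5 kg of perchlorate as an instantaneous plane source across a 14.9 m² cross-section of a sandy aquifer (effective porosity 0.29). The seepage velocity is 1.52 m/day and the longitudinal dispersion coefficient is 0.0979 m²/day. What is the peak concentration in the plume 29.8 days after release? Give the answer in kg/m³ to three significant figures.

1.36 kg/m³

The peak of an instantaneous 1D plume sits at x = vt; there the Gaussian factor is 1 and C_max = M/(n_e·A·√(4πDt)), where n_e·A is the pore area the mass is dissolved in.
√(4πDt) = √(4π × 0.0979 × 29.8) = 6.055 m, so C_max = 35.5/(0.29 × 14.9 × 6.055) = 1.36 kg/m³.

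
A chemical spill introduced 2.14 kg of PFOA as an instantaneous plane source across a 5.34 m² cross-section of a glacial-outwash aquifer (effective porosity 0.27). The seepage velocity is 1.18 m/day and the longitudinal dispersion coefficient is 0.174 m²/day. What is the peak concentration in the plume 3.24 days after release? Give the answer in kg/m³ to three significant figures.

The peak of an instantaneous 1D plume sits at x = vt; there the Gaussian factor is 1 and C_max = M/(n_e·A·√(4πDt)), where n_e·A is the pore area the mass is dissolved in.
√(4πDt) = √(4π × 0.174 × 3.24) = 2.662 m, so C_max = 2.14/(0.27 × 5.34 × 2.662) = 0.558 kg/m³.

0.558 kg/m³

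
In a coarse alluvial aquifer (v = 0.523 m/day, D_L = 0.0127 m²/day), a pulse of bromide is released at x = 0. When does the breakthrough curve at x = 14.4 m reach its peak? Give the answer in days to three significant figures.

27.5 days

For the 1D instantaneous-source solution, setting ∂C/∂t = 0 at fixed x gives v²t² + 2Dt − x² = 0, so t = (√(D² + v²x²) − D)/v².
√(D² + v²x²) = √(0.0127² + 0.523² × 14.4²) = 7.531; v² = 0.273529.
t = (7.531 − 0.0127)/0.273529 = 27.5 days (vs. the pure-advection estimate x/v = 27.5 d).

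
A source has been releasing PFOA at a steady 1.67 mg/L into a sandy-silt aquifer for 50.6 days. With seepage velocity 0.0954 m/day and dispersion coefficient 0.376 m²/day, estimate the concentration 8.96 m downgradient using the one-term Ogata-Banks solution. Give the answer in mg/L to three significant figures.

0.420 mg/L

For a continuous step input, C/C₀ ≈ ½·erfc((x−vt)/(2√(Dt))).
vt = 0.0954 × 50.6 = 4.82724 m and 2√(Dt) = 2√(0.376 × 50.6) = 8.724 m.
Argument (x−vt)/(2√(Dt)) = (8.96 − 4.82724)/8.724 = 0.4737; ½·erfc(0.4737) = 0.2515.
C = 1.67 × 0.2515 = 0.420 mg/L.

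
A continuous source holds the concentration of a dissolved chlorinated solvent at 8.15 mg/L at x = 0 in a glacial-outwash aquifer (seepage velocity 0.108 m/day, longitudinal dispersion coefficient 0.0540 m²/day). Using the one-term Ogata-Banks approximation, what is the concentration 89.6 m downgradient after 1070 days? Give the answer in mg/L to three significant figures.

For a continuous step input, C/C₀ ≈ ½·erfc((x−vt)/(2√(Dt))).
vt = 0.108 × 1070 = 115.56 m and 2√(Dt) = 2√(0.0540 × 1070) = 15.20 m.
Argument (x−vt)/(2√(Dt)) = (89.6 − 115.56)/15.20 = -1.708; ½·erfc(-1.708) = 0.9921.
C = 8.15 × 0.9921 = 8.09 mg/L.

8.09 mg/L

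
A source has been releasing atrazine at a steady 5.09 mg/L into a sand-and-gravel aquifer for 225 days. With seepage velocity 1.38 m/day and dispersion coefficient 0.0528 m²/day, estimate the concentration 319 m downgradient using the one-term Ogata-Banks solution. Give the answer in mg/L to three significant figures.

0.207 mg/L

For a continuous step input, C/C₀ ≈ ½·erfc((x−vt)/(2√(Dt))).
vt = 1.38 × 225 = 310.5 m and 2√(Dt) = 2√(0.0528 × 225) = 6.893 m.
Argument (x−vt)/(2√(Dt)) = (319 − 310.5)/6.893 = 1.233; ½·erfc(1.233) = 0.04060.
C = 5.09 × 0.04060 = 0.207 mg/L.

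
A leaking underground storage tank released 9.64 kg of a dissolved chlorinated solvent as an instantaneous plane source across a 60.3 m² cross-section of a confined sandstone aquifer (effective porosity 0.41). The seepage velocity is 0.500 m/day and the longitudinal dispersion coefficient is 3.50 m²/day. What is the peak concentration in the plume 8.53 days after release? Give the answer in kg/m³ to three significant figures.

The peak of an instantaneous 1D plume sits at x = vt; there the Gaussian factor is 1 and C_max = M/(n_e·A·√(4πDt)), where n_e·A is the pore area the mass is dissolved in.
√(4πDt) = √(4π × 3.50 × 8.53) = 19.37 m, so C_max = 9.64/(0.41 × 60.3 × 19.37) = 0.0201 kg/m³.

0.0201 kg/m³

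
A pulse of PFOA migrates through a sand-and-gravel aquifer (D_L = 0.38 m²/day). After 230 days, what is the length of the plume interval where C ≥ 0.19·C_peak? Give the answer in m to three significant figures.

48.2 m

The plume is Gaussian with σ = √(2Dt) = √(2 × 0.38 × 230) = 13.22 m.
C/C_peak = exp(−Δx²/(2σ²)) = 0.19 ⇒ Δx = σ·√(−2 ln 0.19) = 13.22 × 1.822 = 24.09 m.
Width = 2Δx = 48.2 m.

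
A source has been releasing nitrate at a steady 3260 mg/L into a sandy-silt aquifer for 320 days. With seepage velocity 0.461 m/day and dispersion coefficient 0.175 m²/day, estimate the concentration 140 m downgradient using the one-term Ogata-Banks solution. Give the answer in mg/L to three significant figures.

For a continuous step input, C/C₀ ≈ ½·erfc((x−vt)/(2√(Dt))).
vt = 0.461 × 320 = 147.52 m and 2√(Dt) = 2√(0.175 × 320) = 14.97 m.
Argument (x−vt)/(2√(Dt)) = (140 − 147.52)/14.97 = -0.5023; ½·erfc(-0.5023) = 0.7613.
C = 3260 × 0.7613 = 2480 mg/L.

2480 mg/L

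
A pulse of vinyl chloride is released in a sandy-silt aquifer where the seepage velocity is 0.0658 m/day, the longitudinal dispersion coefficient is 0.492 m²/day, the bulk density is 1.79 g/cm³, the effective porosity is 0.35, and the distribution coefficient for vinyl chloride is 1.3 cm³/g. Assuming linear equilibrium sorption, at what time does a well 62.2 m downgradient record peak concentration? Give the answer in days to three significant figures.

6410 days

Retardation factor R = 1 + ρ_b·K_d/n = 1 + 1.79 × 1.3/0.35 = 7.649.
Sorption retards both mechanisms: v_R = v/R = 0.008602 m/day, D_R = D/R = 0.06432 m²/day.
Peak time from v_R²t² + 2D_R t − x² = 0: t = (√(D_R² + v_R²x²) − D_R)/v_R².
√(D_R² + v_R²x²) = √(0.06432² + 0.008602² × 62.2²) = 0.5389; v_R² = 7.399e-05.
t = (0.5389 − 0.06432)/7.399e-05 = 6410 days.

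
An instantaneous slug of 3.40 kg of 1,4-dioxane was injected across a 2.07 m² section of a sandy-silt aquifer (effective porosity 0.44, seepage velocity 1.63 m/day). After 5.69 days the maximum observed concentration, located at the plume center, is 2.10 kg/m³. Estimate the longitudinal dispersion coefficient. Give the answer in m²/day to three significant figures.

At the plume center C_max = M/(n_e·A·√(4πDt)), so D = M²/(4πt·(n_e·A·C_max)²).
n_e·A·C_max = 0.44 × 2.07 × 2.10 = 1.913 kg/m.
D = 3.40²/(4π × 5.69 × 1.913²) = 0.0442 m²/day.

0.0442 m²/day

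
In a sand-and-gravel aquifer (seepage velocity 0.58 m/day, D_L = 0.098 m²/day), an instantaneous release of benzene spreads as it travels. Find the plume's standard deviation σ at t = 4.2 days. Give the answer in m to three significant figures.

0.907 m

Dispersive spreading gives a Gaussian with σ² = 2Dt; advection only shifts the center.
σ = √(2 × 0.098 × 4.2) = 0.907 m.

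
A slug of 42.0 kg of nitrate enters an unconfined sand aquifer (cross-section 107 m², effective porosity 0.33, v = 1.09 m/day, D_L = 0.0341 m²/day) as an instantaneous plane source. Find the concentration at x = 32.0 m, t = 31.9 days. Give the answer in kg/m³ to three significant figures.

For an instantaneous plane source, C(x,t) = M/(n_e·A·√(4πDt)) · exp(−(x−vt)²/(4Dt)), with n_e·A the pore (flow) area.
Plume center vt = 1.09 × 31.9 = 34.771 m, so the well at 32.0 m is 2.771 m upgradient of the peak.
√(4πDt) = 3.697 m, giving peak height M/(n_e·A·√(4πDt)) = 42.0/(0.33 × 107 × 3.697) = 0.3217 kg/m³.
(x−vt)²/(4Dt) = (-2.771)²/(4 × 0.0341 × 31.9) = 1.765; exp(−1.765) = 0.1712.
C = 0.3217 × 0.1712 = 0.0551 kg/m³.

0.0551 kg/m³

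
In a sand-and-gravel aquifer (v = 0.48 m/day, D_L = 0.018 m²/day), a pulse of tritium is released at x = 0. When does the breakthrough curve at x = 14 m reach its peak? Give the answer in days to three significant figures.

29.1 days

For the 1D instantaneous-source solution, setting ∂C/∂t = 0 at fixed x gives v²t² + 2Dt − x² = 0, so t = (√(D² + v²x²) − D)/v².
√(D² + v²x²) = √(0.018² + 0.48² × 14²) = 6.720; v² = 0.2304.
t = (6.720 − 0.018)/0.2304 = 29.1 days (vs. the pure-advection estimate x/v = 29.2 d).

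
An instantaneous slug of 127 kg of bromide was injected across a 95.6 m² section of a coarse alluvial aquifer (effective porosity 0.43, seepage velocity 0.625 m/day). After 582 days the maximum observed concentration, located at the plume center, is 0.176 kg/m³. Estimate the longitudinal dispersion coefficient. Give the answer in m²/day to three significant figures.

At the plume center C_max = M/(n_e·A·√(4πDt)), so D = M²/(4πt·(n_e·A·C_max)²).
n_e·A·C_max = 0.43 × 95.6 × 0.176 = 7.235 kg/m.
D = 127²/(4π × 582 × 7.235²) = 0.0421 m²/day.

0.0421 m²/day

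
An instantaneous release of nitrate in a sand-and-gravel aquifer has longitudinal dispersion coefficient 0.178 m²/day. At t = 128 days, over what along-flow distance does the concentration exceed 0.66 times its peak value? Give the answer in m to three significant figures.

The plume is Gaussian with σ = √(2Dt) = √(2 × 0.178 × 128) = 6.750 m.
C/C_peak = exp(−Δx²/(2σ²)) = 0.66 ⇒ Δx = σ·√(−2 ln 0.66) = 6.750 × 0.9116 = 6.153 m.
Width = 2Δx = 12.3 m.

12.3 m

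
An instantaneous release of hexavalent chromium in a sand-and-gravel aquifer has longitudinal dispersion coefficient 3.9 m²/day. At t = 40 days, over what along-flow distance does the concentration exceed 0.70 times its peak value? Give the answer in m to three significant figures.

29.8 m

The plume is Gaussian with σ = √(2Dt) = √(2 × 3.9 × 40) = 17.66 m.
C/C_peak = exp(−Δx²/(2σ²)) = 0.70 ⇒ Δx = σ·√(−2 ln 0.70) = 17.66 × 0.8446 = 14.92 m.
Width = 2Δx = 29.8 m.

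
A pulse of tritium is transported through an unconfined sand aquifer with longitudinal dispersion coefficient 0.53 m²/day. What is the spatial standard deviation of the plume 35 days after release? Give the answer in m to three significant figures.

6.09 m

Dispersive spreading gives a Gaussian with σ² = 2Dt; advection only shifts the center.
σ = √(2 × 0.53 × 35) = 6.09 m.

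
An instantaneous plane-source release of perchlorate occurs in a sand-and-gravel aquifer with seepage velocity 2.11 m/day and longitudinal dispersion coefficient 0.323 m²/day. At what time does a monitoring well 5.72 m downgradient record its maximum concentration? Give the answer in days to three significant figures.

For the 1D instantaneous-source solution, setting ∂C/∂t = 0 at fixed x gives v²t² + 2Dt − x² = 0, so t = (√(D² + v²x²) − D)/v².
√(D² + v²x²) = √(0.323² + 2.11² × 5.72²) = 12.07; v² = 4.4521.
t = (12.07 − 0.323)/4.4521 = 2.64 days (vs. the pure-advection estimate x/v = 2.71 d).

2.64 days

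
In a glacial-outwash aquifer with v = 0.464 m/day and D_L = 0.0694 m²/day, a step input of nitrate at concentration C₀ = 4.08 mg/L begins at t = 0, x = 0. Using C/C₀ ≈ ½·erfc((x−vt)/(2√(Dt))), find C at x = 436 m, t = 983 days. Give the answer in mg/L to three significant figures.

For a continuous step input, C/C₀ ≈ ½·erfc((x−vt)/(2√(Dt))).
vt = 0.464 × 983 = 456.112 m and 2√(Dt) = 2√(0.0694 × 983) = 16.52 m.
Argument (x−vt)/(2√(Dt)) = (436 − 456.112)/16.52 = -1.217; ½·erfc(-1.217) = 0.9574.
C = 4.08 × 0.9574 = 3.91 mg/L.

3.91 mg/L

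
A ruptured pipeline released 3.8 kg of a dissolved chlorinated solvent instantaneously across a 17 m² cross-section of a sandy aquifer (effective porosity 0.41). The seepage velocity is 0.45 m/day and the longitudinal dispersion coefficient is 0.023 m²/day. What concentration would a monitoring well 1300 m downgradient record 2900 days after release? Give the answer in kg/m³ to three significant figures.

0.0171 kg/m³

For an instantaneous plane source, C(x,t) = M/(n_e·A·√(4πDt)) · exp(−(x−vt)²/(4Dt)), with n_e·A the pore (flow) area.
Plume center vt = 0.45 × 2900 = 1305 m, so the well at 1300 m is 5 m upgradient of the peak.
√(4πDt) = 28.95 m, giving peak height M/(n_e·A·√(4πDt)) = 3.8/(0.41 × 17 × 28.95) = 0.01883 kg/m³.
(x−vt)²/(4Dt) = (-5)²/(4 × 0.023 × 2900) = 0.09370; exp(−0.09370) = 0.9106.
C = 0.01883 × 0.9106 = 0.0171 kg/m³.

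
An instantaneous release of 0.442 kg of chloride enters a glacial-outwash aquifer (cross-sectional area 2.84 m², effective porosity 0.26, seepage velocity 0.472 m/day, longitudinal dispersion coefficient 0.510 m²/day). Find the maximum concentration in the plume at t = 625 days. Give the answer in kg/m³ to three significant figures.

The peak of an instantaneous 1D plume sits at x = vt; there the Gaussian factor is 1 and C_max = M/(n_e·A·√(4πDt)), where n_e·A is the pore area the mass is dissolved in.
√(4πDt) = √(4π × 0.510 × 625) = 63.29 m, so C_max = 0.442/(0.26 × 2.84 × 63.29) = 0.00946 kg/m³.

0.00946 kg/m³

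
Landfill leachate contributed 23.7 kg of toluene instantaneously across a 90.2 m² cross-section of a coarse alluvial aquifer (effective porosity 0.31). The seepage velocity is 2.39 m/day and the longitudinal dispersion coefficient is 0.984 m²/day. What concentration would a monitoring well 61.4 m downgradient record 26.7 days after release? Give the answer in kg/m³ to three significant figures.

0.0441 kg/m³

For an instantaneous plane source, C(x,t) = M/(n_e·A·√(4πDt)) · exp(−(x−vt)²/(4Dt)), with n_e·A the pore (flow) area.
Plume center vt = 2.39 × 26.7 = 63.813 m, so the well at 61.4 m is 2.413 m upgradient of the peak.
√(4πDt) = 18.17 m, giving peak height M/(n_e·A·√(4πDt)) = 23.7/(0.31 × 90.2 × 18.17) = 0.04665 kg/m³.
(x−vt)²/(4Dt) = (-2.413)²/(4 × 0.984 × 26.7) = 0.05540; exp(−0.05540) = 0.9461.
C = 0.04665 × 0.9461 = 0.0441 kg/m³.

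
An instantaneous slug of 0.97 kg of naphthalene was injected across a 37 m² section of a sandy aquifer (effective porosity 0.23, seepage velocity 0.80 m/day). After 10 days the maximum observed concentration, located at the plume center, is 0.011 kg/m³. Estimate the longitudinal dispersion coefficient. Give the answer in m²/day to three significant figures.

0.854 m²/day

At the plume center C_max = M/(n_e·A·√(4πDt)), so D = M²/(4πt·(n_e·A·C_max)²).
n_e·A·C_max = 0.23 × 37 × 0.011 = 0.09361 kg/m.
D = 0.97²/(4π × 10 × 0.09361²) = 0.854 m²/day.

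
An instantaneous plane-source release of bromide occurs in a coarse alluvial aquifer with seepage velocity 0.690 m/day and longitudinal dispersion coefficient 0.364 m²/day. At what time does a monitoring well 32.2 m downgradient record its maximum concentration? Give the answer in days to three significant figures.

For the 1D instantaneous-source solution, setting ∂C/∂t = 0 at fixed x gives v²t² + 2Dt − x² = 0, so t = (√(D² + v²x²) − D)/v².
√(D² + v²x²) = √(0.364² + 0.690² × 32.2²) = 22.22; v² = 0.4761.
t = (22.22 − 0.364)/0.4761 = 45.9 days (vs. the pure-advection estimate x/v = 46.7 d).

45.9 days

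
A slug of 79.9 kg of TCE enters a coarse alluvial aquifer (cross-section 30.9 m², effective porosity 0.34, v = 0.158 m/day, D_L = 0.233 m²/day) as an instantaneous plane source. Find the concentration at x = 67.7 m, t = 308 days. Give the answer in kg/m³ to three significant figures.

For an instantaneous plane source, C(x,t) = M/(n_e·A·√(4πDt)) · exp(−(x−vt)²/(4Dt)), with n_e·A the pore (flow) area.
Plume center vt = 0.158 × 308 = 48.664 m, so the well at 67.7 m is 19.036 m downgradient of the peak.
√(4πDt) = 30.03 m, giving peak height M/(n_e·A·√(4πDt)) = 79.9/(0.34 × 30.9 × 30.03) = 0.2533 kg/m³.
(x−vt)²/(4Dt) = (19.036)²/(4 × 0.233 × 308) = 1.262; exp(−1.262) = 0.2831.
C = 0.2533 × 0.2831 = 0.0717 kg/m³.

0.0717 kg/m³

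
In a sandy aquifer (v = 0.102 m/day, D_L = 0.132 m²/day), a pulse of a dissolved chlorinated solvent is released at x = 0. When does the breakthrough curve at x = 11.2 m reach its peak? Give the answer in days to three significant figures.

For the 1D instantaneous-source solution, setting ∂C/∂t = 0 at fixed x gives v²t² + 2Dt − x² = 0, so t = (√(D² + v²x²) − D)/v².
√(D² + v²x²) = √(0.132² + 0.102² × 11.2²) = 1.150; v² = 0.010404.
t = (1.150 − 0.132)/0.010404 = 97.8 days (vs. the pure-advection estimate x/v = 110 d).

97.8 days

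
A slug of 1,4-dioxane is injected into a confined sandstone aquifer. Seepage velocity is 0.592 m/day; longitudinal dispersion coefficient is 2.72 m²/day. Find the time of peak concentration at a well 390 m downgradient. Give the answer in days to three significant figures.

651 days

For the 1D instantaneous-source solution, setting ∂C/∂t = 0 at fixed x gives v²t² + 2Dt − x² = 0, so t = (√(D² + v²x²) − D)/v².
√(D² + v²x²) = √(2.72² + 0.592² × 390²) = 230.9; v² = 0.350464.
t = (230.9 − 2.72)/0.350464 = 651 days (vs. the pure-advection estimate x/v = 659 d).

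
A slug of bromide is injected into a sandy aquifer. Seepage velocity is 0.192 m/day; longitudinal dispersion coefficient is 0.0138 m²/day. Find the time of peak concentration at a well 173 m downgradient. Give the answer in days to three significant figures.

901 days

For the 1D instantaneous-source solution, setting ∂C/∂t = 0 at fixed x gives v²t² + 2Dt − x² = 0, so t = (√(D² + v²x²) − D)/v².
√(D² + v²x²) = √(0.0138² + 0.192² × 173²) = 33.22; v² = 0.036864.
t = (33.22 − 0.0138)/0.036864 = 901 days (vs. the pure-advection estimate x/v = 901 d).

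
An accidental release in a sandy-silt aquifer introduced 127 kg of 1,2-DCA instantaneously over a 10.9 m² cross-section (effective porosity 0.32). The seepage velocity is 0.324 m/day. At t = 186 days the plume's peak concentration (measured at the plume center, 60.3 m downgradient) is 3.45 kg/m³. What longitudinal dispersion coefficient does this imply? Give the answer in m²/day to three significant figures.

At the plume center C_max = M/(n_e·A·√(4πDt)), so D = M²/(4πt·(n_e·A·C_max)²).
n_e·A·C_max = 0.32 × 10.9 × 3.45 = 12.03 kg/m.
D = 127²/(4π × 186 × 12.03²) = 0.0477 m²/day.

0.0477 m²/day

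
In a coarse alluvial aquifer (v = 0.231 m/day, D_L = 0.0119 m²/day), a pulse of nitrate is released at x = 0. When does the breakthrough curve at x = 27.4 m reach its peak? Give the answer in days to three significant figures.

For the 1D instantaneous-source solution, setting ∂C/∂t = 0 at fixed x gives v²t² + 2Dt − x² = 0, so t = (√(D² + v²x²) − D)/v².
√(D² + v²x²) = √(0.0119² + 0.231² × 27.4²) = 6.329; v² = 0.053361.
t = (6.329 − 0.0119)/0.053361 = 118 days (vs. the pure-advection estimate x/v = 119 d).

118 days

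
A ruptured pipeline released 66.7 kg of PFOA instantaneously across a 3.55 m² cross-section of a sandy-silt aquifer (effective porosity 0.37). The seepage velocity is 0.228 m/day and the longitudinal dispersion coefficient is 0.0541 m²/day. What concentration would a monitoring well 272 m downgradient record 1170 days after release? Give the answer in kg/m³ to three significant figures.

1.62 kg/m³

For an instantaneous plane source, C(x,t) = M/(n_e·A·√(4πDt)) · exp(−(x−vt)²/(4Dt)), with n_e·A the pore (flow) area.
Plume center vt = 0.228 × 1170 = 266.76 m, so the well at 272 m is 5.24 m downgradient of the peak.
√(4πDt) = 28.20 m, giving peak height M/(n_e·A·√(4πDt)) = 66.7/(0.37 × 3.55 × 28.20) = 1.801 kg/m³.
(x−vt)²/(4Dt) = (5.24)²/(4 × 0.0541 × 1170) = 0.1084; exp(−0.1084) = 0.8973.
C = 1.801 × 0.8973 = 1.62 kg/m³.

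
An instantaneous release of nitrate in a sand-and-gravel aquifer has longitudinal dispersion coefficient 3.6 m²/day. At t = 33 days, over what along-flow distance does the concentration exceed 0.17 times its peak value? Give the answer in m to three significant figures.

58.0 m

The plume is Gaussian with σ = √(2Dt) = √(2 × 3.6 × 33) = 15.41 m.
C/C_peak = exp(−Δx²/(2σ²)) = 0.17 ⇒ Δx = σ·√(−2 ln 0.17) = 15.41 × 1.883 = 29.02 m.
Width = 2Δx = 58.0 m.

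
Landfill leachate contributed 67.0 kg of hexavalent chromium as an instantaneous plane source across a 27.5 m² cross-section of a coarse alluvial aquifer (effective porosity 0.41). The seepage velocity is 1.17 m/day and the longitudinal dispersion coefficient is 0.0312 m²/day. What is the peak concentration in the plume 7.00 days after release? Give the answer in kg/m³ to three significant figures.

3.59 kg/m³

The peak of an instantaneous 1D plume sits at x = vt; there the Gaussian factor is 1 and C_max = M/(n_e·A·√(4πDt)), where n_e·A is the pore area the mass is dissolved in.
√(4πDt) = √(4π × 0.0312 × 7.00) = 1.657 m, so C_max = 67.0/(0.41 × 27.5 × 1.657) = 3.59 kg/m³.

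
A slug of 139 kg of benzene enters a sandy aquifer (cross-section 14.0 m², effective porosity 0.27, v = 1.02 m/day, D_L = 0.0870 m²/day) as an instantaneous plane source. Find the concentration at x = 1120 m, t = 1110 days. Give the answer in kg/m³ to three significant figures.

For an instantaneous plane source, C(x,t) = M/(n_e·A·√(4πDt)) · exp(−(x−vt)²/(4Dt)), with n_e·A the pore (flow) area.
Plume center vt = 1.02 × 1110 = 1132.2 m, so the well at 1120 m is 12.2 m upgradient of the peak.
√(4πDt) = 34.84 m, giving peak height M/(n_e·A·√(4πDt)) = 139/(0.27 × 14.0 × 34.84) = 1.055 kg/m³.
(x−vt)²/(4Dt) = (-12.2)²/(4 × 0.0870 × 1110) = 0.3853; exp(−0.3853) = 0.6802.
C = 1.055 × 0.6802 = 0.718 kg/m³.

0.718 kg/m³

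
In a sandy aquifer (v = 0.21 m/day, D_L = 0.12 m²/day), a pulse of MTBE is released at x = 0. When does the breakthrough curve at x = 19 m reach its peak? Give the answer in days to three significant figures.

For the 1D instantaneous-source solution, setting ∂C/∂t = 0 at fixed x gives v²t² + 2Dt − x² = 0, so t = (√(D² + v²x²) − D)/v².
√(D² + v²x²) = √(0.12² + 0.21² × 19²) = 3.992; v² = 0.0441.
t = (3.992 − 0.12)/0.0441 = 87.8 days (vs. the pure-advection estimate x/v = 90.5 d).

87.8 days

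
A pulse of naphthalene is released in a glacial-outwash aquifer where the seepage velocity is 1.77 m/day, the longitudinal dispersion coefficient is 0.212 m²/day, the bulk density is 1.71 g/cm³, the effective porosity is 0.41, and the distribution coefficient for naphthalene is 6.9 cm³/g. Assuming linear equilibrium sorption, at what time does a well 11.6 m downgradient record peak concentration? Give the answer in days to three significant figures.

193 days

Retardation factor R = 1 + ρ_b·K_d/n = 1 + 1.71 × 6.9/0.41 = 29.78.
Sorption retards both mechanisms: v_R = v/R = 0.05944 m/day, D_R = D/R = 0.007119 m²/day.
Peak time from v_R²t² + 2D_R t − x² = 0: t = (√(D_R² + v_R²x²) − D_R)/v_R².
√(D_R² + v_R²x²) = √(0.007119² + 0.05944² × 11.6²) = 0.6895; v_R² = 0.003533.
t = (0.6895 − 0.007119)/0.003533 = 193 days.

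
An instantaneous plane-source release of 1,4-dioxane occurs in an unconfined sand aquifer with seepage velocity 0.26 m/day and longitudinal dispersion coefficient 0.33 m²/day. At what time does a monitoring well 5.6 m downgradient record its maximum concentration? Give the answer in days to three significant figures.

For the 1D instantaneous-source solution, setting ∂C/∂t = 0 at fixed x gives v²t² + 2Dt − x² = 0, so t = (√(D² + v²x²) − D)/v².
√(D² + v²x²) = √(0.33² + 0.26² × 5.6²) = 1.493; v² = 0.0676.
t = (1.493 − 0.33)/0.0676 = 17.2 days (vs. the pure-advection estimate x/v = 21.5 d).

17.2 days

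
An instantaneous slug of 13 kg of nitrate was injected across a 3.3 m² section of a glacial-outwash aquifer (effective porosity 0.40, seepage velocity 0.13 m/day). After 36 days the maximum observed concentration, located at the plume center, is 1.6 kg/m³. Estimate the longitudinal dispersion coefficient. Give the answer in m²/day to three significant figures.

0.0838 m²/day

At the plume center C_max = M/(n_e·A·√(4πDt)), so D = M²/(4πt·(n_e·A·C_max)²).
n_e·A·C_max = 0.40 × 3.3 × 1.6 = 2.112 kg/m.
D = 13²/(4π × 36 × 2.112²) = 0.0838 m²/day.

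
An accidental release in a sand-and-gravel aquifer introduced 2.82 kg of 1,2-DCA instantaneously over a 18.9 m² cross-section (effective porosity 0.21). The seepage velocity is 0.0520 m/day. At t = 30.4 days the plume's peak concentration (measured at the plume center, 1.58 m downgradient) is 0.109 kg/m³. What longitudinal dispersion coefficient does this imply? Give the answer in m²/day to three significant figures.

0.111 m²/day

At the plume center C_max = M/(n_e·A·√(4πDt)), so D = M²/(4πt·(n_e·A·C_max)²).
n_e·A·C_max = 0.21 × 18.9 × 0.109 = 0.4326 kg/m.
D = 2.82²/(4π × 30.4 × 0.4326²) = 0.111 m²/day.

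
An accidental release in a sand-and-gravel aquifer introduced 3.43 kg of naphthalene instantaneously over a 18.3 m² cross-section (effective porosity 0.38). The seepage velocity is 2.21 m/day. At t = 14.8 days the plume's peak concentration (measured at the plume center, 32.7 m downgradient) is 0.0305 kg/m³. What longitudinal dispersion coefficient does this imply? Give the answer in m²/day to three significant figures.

1.41 m²/day

At the plume center C_max = M/(n_e·A·√(4πDt)), so D = M²/(4πt·(n_e·A·C_max)²).
n_e·A·C_max = 0.38 × 18.3 × 0.0305 = 0.2121 kg/m.
D = 3.43²/(4π × 14.8 × 0.2121²) = 1.41 m²/day.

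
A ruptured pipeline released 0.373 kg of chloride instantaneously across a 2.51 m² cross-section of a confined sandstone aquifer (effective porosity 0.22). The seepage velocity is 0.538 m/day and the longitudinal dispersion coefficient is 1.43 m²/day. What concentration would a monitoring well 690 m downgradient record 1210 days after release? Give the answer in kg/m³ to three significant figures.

0.00368 kg/m³

For an instantaneous plane source, C(x,t) = M/(n_e·A·√(4πDt)) · exp(−(x−vt)²/(4Dt)), with n_e·A the pore (flow) area.
Plume center vt = 0.538 × 1210 = 650.98 m, so the well at 690 m is 39.02 m downgradient of the peak.
√(4πDt) = 147.5 m, giving peak height M/(n_e·A·√(4πDt)) = 0.373/(0.22 × 2.51 × 147.5) = 0.004580 kg/m³.
(x−vt)²/(4Dt) = (39.02)²/(4 × 1.43 × 1210) = 0.2200; exp(−0.2200) = 0.8025.
C = 0.004580 × 0.8025 = 0.00368 kg/m³.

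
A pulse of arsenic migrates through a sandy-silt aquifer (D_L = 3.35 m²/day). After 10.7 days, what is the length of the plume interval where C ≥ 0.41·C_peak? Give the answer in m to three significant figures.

22.6 m

The plume is Gaussian with σ = √(2Dt) = √(2 × 3.35 × 10.7) = 8.467 m.
C/C_peak = exp(−Δx²/(2σ²)) = 0.41 ⇒ Δx = σ·√(−2 ln 0.41) = 8.467 × 1.335 = 11.30 m.
Width = 2Δx = 22.6 m.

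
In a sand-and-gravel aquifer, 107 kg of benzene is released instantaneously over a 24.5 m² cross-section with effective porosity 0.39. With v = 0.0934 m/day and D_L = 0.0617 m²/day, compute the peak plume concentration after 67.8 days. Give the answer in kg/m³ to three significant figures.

The peak of an instantaneous 1D plume sits at x = vt; there the Gaussian factor is 1 and C_max = M/(n_e·A·√(4πDt)), where n_e·A is the pore area the mass is dissolved in.
√(4πDt) = √(4π × 0.0617 × 67.8) = 7.250 m, so C_max = 107/(0.39 × 24.5 × 7.250) = 1.54 kg/m³.

1.54 kg/m³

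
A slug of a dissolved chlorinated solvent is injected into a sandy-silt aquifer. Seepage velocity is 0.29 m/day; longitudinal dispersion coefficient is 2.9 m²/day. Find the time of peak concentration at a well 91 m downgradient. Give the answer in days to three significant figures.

For the 1D instantaneous-source solution, setting ∂C/∂t = 0 at fixed x gives v²t² + 2Dt − x² = 0, so t = (√(D² + v²x²) − D)/v².
√(D² + v²x²) = √(2.9² + 0.29² × 91²) = 26.55; v² = 0.0841.
t = (26.55 − 2.9)/0.0841 = 281 days (vs. the pure-advection estimate x/v = 314 d).

281 days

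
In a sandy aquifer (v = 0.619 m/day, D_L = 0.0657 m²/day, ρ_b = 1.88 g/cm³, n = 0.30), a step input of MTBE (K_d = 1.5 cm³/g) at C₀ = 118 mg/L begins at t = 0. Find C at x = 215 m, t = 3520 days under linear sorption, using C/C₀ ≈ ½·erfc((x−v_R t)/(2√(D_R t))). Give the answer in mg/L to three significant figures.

Retardation factor R = 1 + ρ_b·K_d/n = 1 + 1.88 × 1.5/0.30 = 10.40.
Sorption retards both mechanisms: v_R = v/R = 0.05952 m/day, D_R = D/R = 0.006317 m²/day.
v_R·t = 0.05952 × 3520 = 209.5104 m; 2√(D_R t) = 9.431 m; argument = (215 − 209.5104)/9.431 = 0.5821.
C = C₀ × ½·erfc(0.5821) = 118 × 0.2052 = 24.2 mg/L.

24.2 mg/L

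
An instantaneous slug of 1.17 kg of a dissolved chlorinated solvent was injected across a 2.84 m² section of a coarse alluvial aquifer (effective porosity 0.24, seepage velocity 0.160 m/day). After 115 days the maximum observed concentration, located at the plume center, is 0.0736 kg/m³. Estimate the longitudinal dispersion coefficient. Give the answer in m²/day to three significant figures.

At the plume center C_max = M/(n_e·A·√(4πDt)), so D = M²/(4πt·(n_e·A·C_max)²).
n_e·A·C_max = 0.24 × 2.84 × 0.0736 = 0.05017 kg/m.
D = 1.17²/(4π × 115 × 0.05017²) = 0.376 m²/day.

0.376 m²/day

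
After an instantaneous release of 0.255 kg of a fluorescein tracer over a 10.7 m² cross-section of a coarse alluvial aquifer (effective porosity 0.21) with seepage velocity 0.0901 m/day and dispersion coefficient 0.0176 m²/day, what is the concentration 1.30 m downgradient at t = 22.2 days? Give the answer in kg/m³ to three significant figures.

For an instantaneous plane source, C(x,t) = M/(n_e·A·√(4πDt)) · exp(−(x−vt)²/(4Dt)), with n_e·A the pore (flow) area.
Plume center vt = 0.0901 × 22.2 = 2.00022 m, so the well at 1.30 m is 0.70022 m upgradient of the peak.
√(4πDt) = 2.216 m, giving peak height M/(n_e·A·√(4πDt)) = 0.255/(0.21 × 10.7 × 2.216) = 0.05121 kg/m³.
(x−vt)²/(4Dt) = (-0.70022)²/(4 × 0.0176 × 22.2) = 0.3137; exp(−0.3137) = 0.7307.
C = 0.05121 × 0.7307 = 0.0374 kg/m³.

0.0374 kg/m³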